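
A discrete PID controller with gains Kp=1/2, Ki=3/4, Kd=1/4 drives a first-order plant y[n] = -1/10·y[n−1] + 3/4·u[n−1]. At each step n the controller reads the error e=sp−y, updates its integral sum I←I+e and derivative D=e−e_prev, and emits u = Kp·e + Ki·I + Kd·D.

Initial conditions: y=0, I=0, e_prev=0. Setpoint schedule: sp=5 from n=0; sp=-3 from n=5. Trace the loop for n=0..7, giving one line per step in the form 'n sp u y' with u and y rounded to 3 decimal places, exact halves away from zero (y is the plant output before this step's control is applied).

(exact arithmetic carried between steps; '≈' marks a value shown rounded to 6 d.p. or computed from one; I and e_prev carry over from the previous line; the table rounds u and y to 3 d.p., halves away from zero)
n=0: y=0, sp=5, e=sp−y=5; I=5, D=e−e_prev=5; u=1/2·5+3/4·5+1/4·5=7.5; next y=-1/10·0+3/4·7.5=5.625
n=1: y=5.625, sp=5, e=sp−y=-0.625; I=4.375, D=e−e_prev=-5.625; u=1/2·(-0.625)+3/4·4.375+1/4·(-5.625)=1.5625; next y=-1/10·5.625+3/4·1.5625=0.609375
n=2: y=0.609375, sp=5, e=sp−y=4.390625; I=8.765625, D=e−e_prev=5.015625; u=1/2·4.390625+3/4·8.765625+1/4·5.015625≈10.023438; next y=-1/10·0.609375+3/4·10.023438≈7.456641
n=3: y≈7.456641, sp=5, e=sp−y≈-2.456641; I≈6.308984, D=e−e_prev≈-6.847266; u=1/2·(-2.456641)+3/4·6.308984+1/4·(-6.847266)≈1.791602; next y=-1/10·7.456641+3/4·1.791602≈0.598037
n=4: y≈0.598037, sp=5, e=sp−y≈4.401963; I≈10.710947, D=e−e_prev≈6.858604; u=1/2·4.401963+3/4·10.710947+1/4·6.858604≈11.948843; next y=-1/10·0.598037+3/4·11.948843≈8.901828
n=5: y≈8.901828, sp=-3, e=sp−y≈-11.901828; I≈-1.190881, D=e−e_prev≈-16.303791; u=1/2·(-11.901828)+3/4·(-1.190881)+1/4·(-16.303791)≈-10.920023; next y=-1/10·8.901828+3/4·(-10.920023)≈-9.080200
n=6: y≈-9.080200, sp=-3, e=sp−y≈6.080200; I≈4.889319, D=e−e_prev≈17.982028; u=1/2·6.080200+3/4·4.889319+1/4·17.982028≈11.202596; next y=-1/10·(-9.080200)+3/4·11.202596≈9.309967
n=7: y≈9.309967, sp=-3, e=sp−y≈-12.309967; I≈-7.420648, D=e−e_prev≈-18.390167; u=1/2·(-12.309967)+3/4·(-7.420648)+1/4·(-18.390167)≈-16.318012; next y=-1/10·9.309967+3/4·(-16.318012)≈-13.169505

0 5 7.500 0.000
1 5 1.563 5.625
2 5 10.023 0.609
3 5 1.792 7.457
4 5 11.949 0.598
5 -3 -10.920 8.902
6 -3 11.203 -9.080
7 -3 -16.318 9.310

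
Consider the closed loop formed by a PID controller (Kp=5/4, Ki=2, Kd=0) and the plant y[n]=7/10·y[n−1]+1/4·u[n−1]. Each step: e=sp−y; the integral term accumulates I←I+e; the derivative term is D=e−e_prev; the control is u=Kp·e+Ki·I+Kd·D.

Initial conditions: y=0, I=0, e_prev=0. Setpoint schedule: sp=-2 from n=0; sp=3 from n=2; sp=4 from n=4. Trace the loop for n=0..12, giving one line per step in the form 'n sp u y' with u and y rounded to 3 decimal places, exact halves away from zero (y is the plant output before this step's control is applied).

(exact arithmetic carried between steps; '≈' marks a value shown rounded to 6 d.p. or computed from one; I and e_prev carry over from the previous line; the table rounds u and y to 3 d.p., halves away from zero)
n=0: y=0, sp=-2, e=sp−y=-2; I=-2, D=e−e_prev=-2; u=5/4·(-2)+2·(-2)+0·(-2)=-6.5; next y=7/10·0+1/4·(-6.5)=-1.625
n=1: y=-1.625, sp=-2, e=sp−y=-0.375; I=-2.375, D=e−e_prev=1.625; u=5/4·(-0.375)+2·(-2.375)+0·1.625=-5.21875; next y=7/10·(-1.625)+1/4·(-5.21875)≈-2.442188
n=2: y≈-2.442188, sp=3, e=sp−y≈5.442188; I≈3.067188, D=e−e_prev≈5.817188; u=5/4·5.442188+2·3.067188+0·5.817188≈12.937109; next y=7/10·(-2.442188)+1/4·12.937109≈1.524746
n=3: y≈1.524746, sp=3, e=sp−y≈1.475254; I≈4.542441, D=e−e_prev≈-3.966934; u=5/4·1.475254+2·4.542441+0·(-3.966934)≈10.928950; next y=7/10·1.524746+1/4·10.928950≈3.799560
n=4: y≈3.799560, sp=4, e=sp−y≈0.200440; I≈4.742882, D=e−e_prev≈-1.274814; u=5/4·0.200440+2·4.742882+0·(-1.274814)≈9.736313; next y=7/10·3.799560+1/4·9.736313≈5.093770
n=5: y≈5.093770, sp=4, e=sp−y≈-1.093770; I≈3.649111, D=e−e_prev≈-1.294210; u=5/4·(-1.093770)+2·3.649111+0·(-1.294210)≈5.931010; next y=7/10·5.093770+1/4·5.931010≈5.048392
n=6: y≈5.048392, sp=4, e=sp−y≈-1.048392; I≈2.600720, D=e−e_prev≈0.045379; u=5/4·(-1.048392)+2·2.600720+0·0.045379≈3.890950; next y=7/10·5.048392+1/4·3.890950≈4.506612
n=7: y≈4.506612, sp=4, e=sp−y≈-0.506612; I≈2.094108, D=e−e_prev≈0.541780; u=5/4·(-0.506612)+2·2.094108+0·0.541780≈3.554952; next y=7/10·4.506612+1/4·3.554952≈4.043366
n=8: y≈4.043366, sp=4, e=sp−y≈-0.043366; I≈2.050742, D=e−e_prev≈0.463246; u=5/4·(-0.043366)+2·2.050742+0·0.463246≈4.047277; next y=7/10·4.043366+1/4·4.047277≈3.842175
n=9: y≈3.842175, sp=4, e=sp−y≈0.157825; I≈2.208567, D=e−e_prev≈0.201191; u=5/4·0.157825+2·2.208567+0·0.201191≈4.614414; next y=7/10·3.842175+1/4·4.614414≈3.843126
n=10: y≈3.843126, sp=4, e=sp−y≈0.156874; I≈2.365440, D=e−e_prev≈-0.000951; u=5/4·0.156874+2·2.365440+0·(-0.000951)≈4.926973; next y=7/10·3.843126+1/4·4.926973≈3.921932
n=11: y≈3.921932, sp=4, e=sp−y≈0.078068; I≈2.443509, D=e−e_prev≈-0.078805; u=5/4·0.078068+2·2.443509+0·(-0.078805)≈4.984603; next y=7/10·3.921932+1/4·4.984603≈3.991503
n=12: y≈3.991503, sp=4, e=sp−y≈0.008497; I≈2.452006, D=e−e_prev≈-0.069571; u=5/4·0.008497+2·2.452006+0·(-0.069571)≈4.914633; next y=7/10·3.991503+1/4·4.914633≈4.022710

0 -2 -6.500 0.000
1 -2 -5.219 -1.625
2 3 12.937 -2.442
3 3 10.929 1.525
4 4 9.736 3.800
5 4 5.931 5.094
6 4 3.891 5.048
7 4 3.555 4.507
8 4 4.047 4.043
9 4 4.614 3.842
10 4 4.927 3.843
11 4 4.985 3.922
12 4 4.915 3.992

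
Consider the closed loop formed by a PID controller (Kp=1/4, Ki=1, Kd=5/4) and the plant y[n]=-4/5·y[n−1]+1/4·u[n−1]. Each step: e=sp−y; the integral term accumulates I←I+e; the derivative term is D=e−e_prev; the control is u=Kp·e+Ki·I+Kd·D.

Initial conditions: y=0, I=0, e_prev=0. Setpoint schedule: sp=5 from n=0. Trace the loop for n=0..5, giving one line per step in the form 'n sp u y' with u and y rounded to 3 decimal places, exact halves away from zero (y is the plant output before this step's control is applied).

(exact arithmetic carried between steps; '≈' marks a value shown rounded to 6 d.p. or computed from one; I and e_prev carry over from the previous line; the table rounds u and y to 3 d.p., halves away from zero)
n=0: y=0, sp=5, e=sp−y=5; I=5, D=e−e_prev=5; u=1/4·5+1·5+5/4·5=12.5; next y=-4/5·0+1/4·12.5=3.125
n=1: y=3.125, sp=5, e=sp−y=1.875; I=6.875, D=e−e_prev=-3.125; u=1/4·1.875+1·6.875+5/4·(-3.125)=3.4375; next y=-4/5·3.125+1/4·3.4375=-1.640625
n=2: y=-1.640625, sp=5, e=sp−y=6.640625; I=13.515625, D=e−e_prev=4.765625; u=1/4·6.640625+1·13.515625+5/4·4.765625≈21.132813; next y=-4/5·(-1.640625)+1/4·21.132813≈6.595703
n=3: y≈6.595703, sp=5, e=sp−y≈-1.595703; I≈11.919922, D=e−e_prev≈-8.236328; u=1/4·(-1.595703)+1·11.919922+5/4·(-8.236328)≈1.225586; next y=-4/5·6.595703+1/4·1.225586≈-4.970166
n=4: y≈-4.970166, sp=5, e=sp−y≈9.970166; I≈21.890088, D=e−e_prev≈11.565869; u=1/4·9.970166+1·21.890088+5/4·11.565869≈38.839966; next y=-4/5·(-4.970166)+1/4·38.839966≈13.686124
n=5: y≈13.686124, sp=5, e=sp−y≈-8.686124; I≈13.203964, D=e−e_prev≈-18.656290; u=1/4·(-8.686124)+1·13.203964+5/4·(-18.656290)≈-12.287930; next y=-4/5·13.686124+1/4·(-12.287930)≈-14.020882

0 5 12.500 0.000
1 5 3.438 3.125
2 5 21.133 -1.641
3 5 1.226 6.596
4 5 38.840 -4.970
5 5 -12.288 13.686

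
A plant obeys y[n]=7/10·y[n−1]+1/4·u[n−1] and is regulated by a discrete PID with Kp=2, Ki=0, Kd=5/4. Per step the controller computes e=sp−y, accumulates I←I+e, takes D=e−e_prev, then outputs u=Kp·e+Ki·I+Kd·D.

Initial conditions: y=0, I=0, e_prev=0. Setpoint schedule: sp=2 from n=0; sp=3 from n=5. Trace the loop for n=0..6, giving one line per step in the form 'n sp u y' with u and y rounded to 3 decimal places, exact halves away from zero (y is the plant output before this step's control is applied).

0 2 6.500 0.000
1 2 -1.281 1.625
2 2 3.375 0.817
3 2 0.420 1.416
4 2 2.208 1.096
5 3 4.333 1.319
6 3 1.127 2.007

(exact arithmetic carried between steps; '≈' marks a value shown rounded to 6 d.p. or computed from one; I and e_prev carry over from the previous line; the table rounds u and y to 3 d.p., halves away from zero)
n=0: y=0, sp=2, e=sp−y=2; I=2, D=e−e_prev=2; u=2·2+0·2+5/4·2=6.5; next y=7/10·0+1/4·6.5=1.625
n=1: y=1.625, sp=2, e=sp−y=0.375; I=2.375, D=e−e_prev=-1.625; u=2·0.375+0·2.375+5/4·(-1.625)=-1.28125; next y=7/10·1.625+1/4·(-1.28125)≈0.817188
n=2: y≈0.817188, sp=2, e=sp−y≈1.182813; I≈3.557813, D=e−e_prev≈0.807813; u=2·1.182813+0·3.557813+5/4·0.807813≈3.375391; next y=7/10·0.817188+1/4·3.375391≈1.415879
n=3: y≈1.415879, sp=2, e=sp−y≈0.584121; I≈4.141934, D=e−e_prev≈-0.598691; u=2·0.584121+0·4.141934+5/4·(-0.598691)≈0.419878; next y=7/10·1.415879+1/4·0.419878≈1.096085
n=4: y≈1.096085, sp=2, e=sp−y≈0.903915; I≈5.045849, D=e−e_prev≈0.319794; u=2·0.903915+0·5.045849+5/4·0.319794≈2.207573; next y=7/10·1.096085+1/4·2.207573≈1.319153
n=5: y≈1.319153, sp=3, e=sp−y≈1.680847; I≈6.726696, D=e−e_prev≈0.776932; u=2·1.680847+0·6.726696+5/4·0.776932≈4.332860; next y=7/10·1.319153+1/4·4.332860≈2.006622
n=6: y≈2.006622, sp=3, e=sp−y≈0.993378; I≈7.720074, D=e−e_prev≈-0.687469; u=2·0.993378+0·7.720074+5/4·(-0.687469)≈1.127420; next y=7/10·2.006622+1/4·1.127420≈1.686490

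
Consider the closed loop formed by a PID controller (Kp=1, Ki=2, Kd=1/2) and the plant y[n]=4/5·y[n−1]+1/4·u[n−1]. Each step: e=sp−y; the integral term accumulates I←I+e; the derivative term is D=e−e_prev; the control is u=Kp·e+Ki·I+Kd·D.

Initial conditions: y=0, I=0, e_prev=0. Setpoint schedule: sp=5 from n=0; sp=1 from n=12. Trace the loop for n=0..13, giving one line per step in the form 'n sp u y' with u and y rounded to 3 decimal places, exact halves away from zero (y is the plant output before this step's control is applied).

(exact arithmetic carried between steps; '≈' marks a value shown rounded to 6 d.p. or computed from one; I and e_prev carry over from the previous line; the table rounds u and y to 3 d.p., halves away from zero)
n=0: y=0, sp=5, e=sp−y=5; I=5, D=e−e_prev=5; u=1·5+2·5+1/2·5=17.5; next y=4/5·0+1/4·17.5=4.375
n=1: y=4.375, sp=5, e=sp−y=0.625; I=5.625, D=e−e_prev=-4.375; u=1·0.625+2·5.625+1/2·(-4.375)=9.6875; next y=4/5·4.375+1/4·9.6875=5.921875
n=2: y=5.921875, sp=5, e=sp−y=-0.921875; I=4.703125, D=e−e_prev=-1.546875; u=1·(-0.921875)+2·4.703125+1/2·(-1.546875)≈7.710938; next y=4/5·5.921875+1/4·7.710938≈6.665234
n=3: y≈6.665234, sp=5, e=sp−y≈-1.665234; I≈3.037891, D=e−e_prev≈-0.743359; u=1·(-1.665234)+2·3.037891+1/2·(-0.743359)≈4.038867; next y=4/5·6.665234+1/4·4.038867≈6.341904
n=4: y≈6.341904, sp=5, e=sp−y≈-1.341904; I≈1.695986, D=e−e_prev≈0.323330; u=1·(-1.341904)+2·1.695986+1/2·0.323330≈2.211733; next y=4/5·6.341904+1/4·2.211733≈5.626457
n=5: y≈5.626457, sp=5, e=sp−y≈-0.626457; I≈1.069530, D=e−e_prev≈0.715448; u=1·(-0.626457)+2·1.069530+1/2·0.715448≈1.870326; next y=4/5·5.626457+1/4·1.870326≈4.968747
n=6: y≈4.968747, sp=5, e=sp−y≈0.031253; I≈1.100783, D=e−e_prev≈0.657710; u=1·0.031253+2·1.100783+1/2·0.657710≈2.561673; next y=4/5·4.968747+1/4·2.561673≈4.615416
n=7: y≈4.615416, sp=5, e=sp−y≈0.384584; I≈1.485367, D=e−e_prev≈0.353331; u=1·0.384584+2·1.485367+1/2·0.353331≈3.531983; next y=4/5·4.615416+1/4·3.531983≈4.575328
n=8: y≈4.575328, sp=5, e=sp−y≈0.424672; I≈1.910038, D=e−e_prev≈0.040087; u=1·0.424672+2·1.910038+1/2·0.040087≈4.264792; next y=4/5·4.575328+1/4·4.264792≈4.726461
n=9: y≈4.726461, sp=5, e=sp−y≈0.273539; I≈2.183578, D=e−e_prev≈-0.151132; u=1·0.273539+2·2.183578+1/2·(-0.151132)≈4.565128; next y=4/5·4.726461+1/4·4.565128≈4.922451
n=10: y≈4.922451, sp=5, e=sp−y≈0.077549; I≈2.261127, D=e−e_prev≈-0.195990; u=1·0.077549+2·2.261127+1/2·(-0.195990)≈4.501808; next y=4/5·4.922451+1/4·4.501808≈5.063413
n=11: y≈5.063413, sp=5, e=sp−y≈-0.063413; I≈2.197714, D=e−e_prev≈-0.140962; u=1·(-0.063413)+2·2.197714+1/2·(-0.140962)≈4.261535; next y=4/5·5.063413+1/4·4.261535≈5.116114
n=12: y≈5.116114, sp=1, e=sp−y≈-4.116114; I≈-1.918400, D=e−e_prev≈-4.052701; u=1·(-4.116114)+2·(-1.918400)+1/2·(-4.052701)≈-9.979263; next y=4/5·5.116114+1/4·(-9.979263)≈1.598075
n=13: y≈1.598075, sp=1, e=sp−y≈-0.598075; I≈-2.516475, D=e−e_prev≈3.518039; u=1·(-0.598075)+2·(-2.516475)+1/2·3.518039≈-3.872005; next y=4/5·1.598075+1/4·(-3.872005)≈0.310459

0 5 17.500 0.000
1 5 9.688 4.375
2 5 7.711 5.922
3 5 4.039 6.665
4 5 2.212 6.342
5 5 1.870 5.626
6 5 2.562 4.969
7 5 3.532 4.615
8 5 4.265 4.575
9 5 4.565 4.726
10 5 4.502 4.922
11 5 4.262 5.063
12 1 -9.979 5.116
13 1 -3.872 1.598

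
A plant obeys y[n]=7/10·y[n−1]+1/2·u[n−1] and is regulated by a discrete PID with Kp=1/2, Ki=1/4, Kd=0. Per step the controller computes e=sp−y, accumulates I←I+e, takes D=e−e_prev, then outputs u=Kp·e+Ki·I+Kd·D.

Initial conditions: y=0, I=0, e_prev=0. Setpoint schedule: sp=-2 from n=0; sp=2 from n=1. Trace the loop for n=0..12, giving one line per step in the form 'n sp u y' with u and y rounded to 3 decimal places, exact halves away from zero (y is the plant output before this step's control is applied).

0 -2 -1.500 0.000
1 2 1.563 -0.750
2 2 1.495 0.256
3 2 1.428 0.927
4 2 1.369 1.363
5 2 1.322 1.639
6 2 1.285 1.808
7 2 1.258 1.908
8 2 1.239 1.965
9 2 1.225 1.995
10 2 1.216 2.009
11 2 1.210 2.014
12 2 1.206 2.015

(exact arithmetic carried between steps; '≈' marks a value shown rounded to 6 d.p. or computed from one; I and e_prev carry over from the previous line; the table rounds u and y to 3 d.p., halves away from zero)
n=0: y=0, sp=-2, e=sp−y=-2; I=-2, D=e−e_prev=-2; u=1/2·(-2)+1/4·(-2)+0·(-2)=-1.5; next y=7/10·0+1/2·(-1.5)=-0.75
n=1: y=-0.75, sp=2, e=sp−y=2.75; I=0.75, D=e−e_prev=4.75; u=1/2·2.75+1/4·0.75+0·4.75=1.5625; next y=7/10·(-0.75)+1/2·1.5625=0.25625
n=2: y=0.25625, sp=2, e=sp−y=1.74375; I=2.49375, D=e−e_prev=-1.00625; u=1/2·1.74375+1/4·2.49375+0·(-1.00625)≈1.495313; next y=7/10·0.25625+1/2·1.495313≈0.927031
n=3: y≈0.927031, sp=2, e=sp−y≈1.072969; I≈3.566719, D=e−e_prev≈-0.670781; u=1/2·1.072969+1/4·3.566719+0·(-0.670781)≈1.428164; next y=7/10·0.927031+1/2·1.428164≈1.363004
n=4: y≈1.363004, sp=2, e=sp−y≈0.636996; I≈4.203715, D=e−e_prev≈-0.435973; u=1/2·0.636996+1/4·4.203715+0·(-0.435973)≈1.369427; next y=7/10·1.363004+1/2·1.369427≈1.638816
n=5: y≈1.638816, sp=2, e=sp−y≈0.361184; I≈4.564899, D=e−e_prev≈-0.275812; u=1/2·0.361184+1/4·4.564899+0·(-0.275812)≈1.321817; next y=7/10·1.638816+1/2·1.321817≈1.808080
n=6: y≈1.808080, sp=2, e=sp−y≈0.191920; I≈4.756819, D=e−e_prev≈-0.169263; u=1/2·0.191920+1/4·4.756819+0·(-0.169263)≈1.285165; next y=7/10·1.808080+1/2·1.285165≈1.908238
n=7: y≈1.908238, sp=2, e=sp−y≈0.091762; I≈4.848581, D=e−e_prev≈-0.100159; u=1/2·0.091762+1/4·4.848581+0·(-0.100159)≈1.258026; next y=7/10·1.908238+1/2·1.258026≈1.964780
n=8: y≈1.964780, sp=2, e=sp−y≈0.035220; I≈4.883801, D=e−e_prev≈-0.056542; u=1/2·0.035220+1/4·4.883801+0·(-0.056542)≈1.238560; next y=7/10·1.964780+1/2·1.238560≈1.994626
n=9: y≈1.994626, sp=2, e=sp−y≈0.005374; I≈4.889175, D=e−e_prev≈-0.029846; u=1/2·0.005374+1/4·4.889175+0·(-0.029846)≈1.224981; next y=7/10·1.994626+1/2·1.224981≈2.008729
n=10: y≈2.008729, sp=2, e=sp−y≈-0.008729; I≈4.880446, D=e−e_prev≈-0.014103; u=1/2·(-0.008729)+1/4·4.880446+0·(-0.014103)≈1.215747; next y=7/10·2.008729+1/2·1.215747≈2.013984
n=11: y≈2.013984, sp=2, e=sp−y≈-0.013984; I≈4.866463, D=e−e_prev≈-0.005255; u=1/2·(-0.013984)+1/4·4.866463+0·(-0.005255)≈1.209624; next y=7/10·2.013984+1/2·1.209624≈2.014601
n=12: y≈2.014601, sp=2, e=sp−y≈-0.014601; I≈4.851862, D=e−e_prev≈-0.000617; u=1/2·(-0.014601)+1/4·4.851862+0·(-0.000617)≈1.205665; next y=7/10·2.014601+1/2·1.205665≈2.013053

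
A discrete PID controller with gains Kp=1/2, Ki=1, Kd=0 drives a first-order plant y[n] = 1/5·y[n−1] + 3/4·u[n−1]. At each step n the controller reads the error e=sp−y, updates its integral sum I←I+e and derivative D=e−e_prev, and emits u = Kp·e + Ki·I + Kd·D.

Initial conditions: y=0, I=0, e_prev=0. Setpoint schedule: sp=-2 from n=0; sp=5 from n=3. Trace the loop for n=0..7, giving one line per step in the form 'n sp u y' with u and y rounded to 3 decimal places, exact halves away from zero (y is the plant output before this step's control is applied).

(exact arithmetic carried between steps; '≈' marks a value shown rounded to 6 d.p. or computed from one; I and e_prev carry over from the previous line; the table rounds u and y to 3 d.p., halves away from zero)
n=0: y=0, sp=-2, e=sp−y=-2; I=-2, D=e−e_prev=-2; u=1/2·(-2)+1·(-2)+0·(-2)=-3; next y=1/5·0+3/4·(-3)=-2.25
n=1: y=-2.25, sp=-2, e=sp−y=0.25; I=-1.75, D=e−e_prev=2.25; u=1/2·0.25+1·(-1.75)+0·2.25=-1.625; next y=1/5·(-2.25)+3/4·(-1.625)=-1.66875
n=2: y=-1.66875, sp=-2, e=sp−y=-0.33125; I=-2.08125, D=e−e_prev=-0.58125; u=1/2·(-0.33125)+1·(-2.08125)+0·(-0.58125)=-2.246875; next y=1/5·(-1.66875)+3/4·(-2.246875)≈-2.018906
n=3: y≈-2.018906, sp=5, e=sp−y≈7.018906; I≈4.937656, D=e−e_prev≈7.350156; u=1/2·7.018906+1·4.937656+0·7.350156≈8.447109; next y=1/5·(-2.018906)+3/4·8.447109≈5.931551
n=4: y≈5.931551, sp=5, e=sp−y≈-0.931551; I≈4.006105, D=e−e_prev≈-7.950457; u=1/2·(-0.931551)+1·4.006105+0·(-7.950457)≈3.540330; next y=1/5·5.931551+3/4·3.540330≈3.841558
n=5: y≈3.841558, sp=5, e=sp−y≈1.158442; I≈5.164548, D=e−e_prev≈2.089993; u=1/2·1.158442+1·5.164548+0·2.089993≈5.743769; next y=1/5·3.841558+3/4·5.743769≈5.076138
n=6: y≈5.076138, sp=5, e=sp−y≈-0.076138; I≈5.088410, D=e−e_prev≈-1.234581; u=1/2·(-0.076138)+1·5.088410+0·(-1.234581)≈5.050340; next y=1/5·5.076138+3/4·5.050340≈4.802983
n=7: y≈4.802983, sp=5, e=sp−y≈0.197017; I≈5.285427, D=e−e_prev≈0.273155; u=1/2·0.197017+1·5.285427+0·0.273155≈5.383935; next y=1/5·4.802983+3/4·5.383935≈4.998548

0 -2 -3.000 0.000
1 -2 -1.625 -2.250
2 -2 -2.247 -1.669
3 5 8.447 -2.019
4 5 3.540 5.932
5 5 5.744 3.842
6 5 5.050 5.076
7 5 5.384 4.803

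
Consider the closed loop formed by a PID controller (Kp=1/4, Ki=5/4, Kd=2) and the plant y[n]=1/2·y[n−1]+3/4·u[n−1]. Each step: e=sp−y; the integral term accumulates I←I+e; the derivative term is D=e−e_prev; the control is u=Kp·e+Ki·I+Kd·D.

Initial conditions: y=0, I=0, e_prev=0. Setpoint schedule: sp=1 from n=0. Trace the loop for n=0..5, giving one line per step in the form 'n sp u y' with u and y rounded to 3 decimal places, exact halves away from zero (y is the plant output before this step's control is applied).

0 1 3.500 0.000
1 1 -6.438 2.625
2 1 18.273 -3.516
3 1 -42.483 11.947
4 1 107.185 -25.889
5 1 -261.542 67.444

(exact arithmetic carried between steps; '≈' marks a value shown rounded to 6 d.p. or computed from one; I and e_prev carry over from the previous line; the table rounds u and y to 3 d.p., halves away from zero)
n=0: y=0, sp=1, e=sp−y=1; I=1, D=e−e_prev=1; u=1/4·1+5/4·1+2·1=3.5; next y=1/2·0+3/4·3.5=2.625
n=1: y=2.625, sp=1, e=sp−y=-1.625; I=-0.625, D=e−e_prev=-2.625; u=1/4·(-1.625)+5/4·(-0.625)+2·(-2.625)=-6.4375; next y=1/2·2.625+3/4·(-6.4375)=-3.515625
n=2: y=-3.515625, sp=1, e=sp−y=4.515625; I=3.890625, D=e−e_prev=6.140625; u=1/4·4.515625+5/4·3.890625+2·6.140625≈18.273438; next y=1/2·(-3.515625)+3/4·18.273438≈11.947266
n=3: y≈11.947266, sp=1, e=sp−y≈-10.947266; I≈-7.056641, D=e−e_prev≈-15.462891; u=1/4·(-10.947266)+5/4·(-7.056641)+2·(-15.462891)≈-42.483398; next y=1/2·11.947266+3/4·(-42.483398)≈-25.888916
n=4: y≈-25.888916, sp=1, e=sp−y≈26.888916; I≈19.832275, D=e−e_prev≈37.836182; u=1/4·26.888916+5/4·19.832275+2·37.836182≈107.184937; next y=1/2·(-25.888916)+3/4·107.184937≈67.444244
n=5: y≈67.444244, sp=1, e=sp−y≈-66.444244; I≈-46.611969, D=e−e_prev≈-93.333160; u=1/4·(-66.444244)+5/4·(-46.611969)+2·(-93.333160)≈-261.542343; next y=1/2·67.444244+3/4·(-261.542343)≈-162.434635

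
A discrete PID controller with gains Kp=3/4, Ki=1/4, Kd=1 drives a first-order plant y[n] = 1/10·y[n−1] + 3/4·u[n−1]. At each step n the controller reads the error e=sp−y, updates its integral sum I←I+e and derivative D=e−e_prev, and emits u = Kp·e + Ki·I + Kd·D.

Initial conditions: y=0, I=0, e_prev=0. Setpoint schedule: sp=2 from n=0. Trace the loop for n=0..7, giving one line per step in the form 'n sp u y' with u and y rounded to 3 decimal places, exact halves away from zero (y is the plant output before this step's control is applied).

(exact arithmetic carried between steps; '≈' marks a value shown rounded to 6 d.p. or computed from one; I and e_prev carry over from the previous line; the table rounds u and y to 3 d.p., halves away from zero)
n=0: y=0, sp=2, e=sp−y=2; I=2, D=e−e_prev=2; u=3/4·2+1/4·2+1·2=4; next y=1/10·0+3/4·4=3
n=1: y=3, sp=2, e=sp−y=-1; I=1, D=e−e_prev=-3; u=3/4·(-1)+1/4·1+1·(-3)=-3.5; next y=1/10·3+3/4·(-3.5)=-2.325
n=2: y=-2.325, sp=2, e=sp−y=4.325; I=5.325, D=e−e_prev=5.325; u=3/4·4.325+1/4·5.325+1·5.325=9.9; next y=1/10·(-2.325)+3/4·9.9=7.1925
n=3: y=7.1925, sp=2, e=sp−y=-5.1925; I=0.1325, D=e−e_prev=-9.5175; u=3/4·(-5.1925)+1/4·0.1325+1·(-9.5175)=-13.37875; next y=1/10·7.1925+3/4·(-13.37875)≈-9.314813
n=4: y≈-9.314813, sp=2, e=sp−y≈11.314813; I≈11.447313, D=e−e_prev≈16.507313; u=3/4·11.314813+1/4·11.447313+1·16.507313≈27.85525; next y=1/10·(-9.314813)+3/4·27.85525≈19.959956
n=5: y≈19.959956, sp=2, e=sp−y≈-17.959956; I≈-6.512644, D=e−e_prev≈-29.274769; u=3/4·(-17.959956)+1/4·(-6.512644)+1·(-29.274769)≈-44.372897; next y=1/10·19.959956+3/4·(-44.372897)≈-31.283677
n=6: y≈-31.283677, sp=2, e=sp−y≈33.283677; I≈26.771033, D=e−e_prev≈51.243633; u=3/4·33.283677+1/4·26.771033+1·51.243633≈82.899149; next y=1/10·(-31.283677)+3/4·82.899149≈59.045994
n=7: y≈59.045994, sp=2, e=sp−y≈-57.045994; I≈-30.274961, D=e−e_prev≈-90.329671; u=3/4·(-57.045994)+1/4·(-30.274961)+1·(-90.329671)≈-140.682907; next y=1/10·59.045994+3/4·(-140.682907)≈-99.607581

0 2 4.000 0.000
1 2 -3.500 3.000
2 2 9.900 -2.325
3 2 -13.379 7.193
4 2 27.855 -9.315
5 2 -44.373 19.960
6 2 82.899 -31.284
7 2 -140.683 59.046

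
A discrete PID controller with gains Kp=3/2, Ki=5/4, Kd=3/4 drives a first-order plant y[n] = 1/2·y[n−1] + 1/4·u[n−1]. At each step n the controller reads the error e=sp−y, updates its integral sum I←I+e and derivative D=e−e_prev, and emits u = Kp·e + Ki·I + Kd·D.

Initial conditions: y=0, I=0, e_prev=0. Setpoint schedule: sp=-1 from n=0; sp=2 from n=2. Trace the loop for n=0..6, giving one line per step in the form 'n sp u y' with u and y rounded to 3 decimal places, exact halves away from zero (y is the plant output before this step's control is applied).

(exact arithmetic carried between steps; '≈' marks a value shown rounded to 6 d.p. or computed from one; I and e_prev carry over from the previous line; the table rounds u and y to 3 d.p., halves away from zero)
n=0: y=0, sp=-1, e=sp−y=-1; I=-1, D=e−e_prev=-1; u=3/2·(-1)+5/4·(-1)+3/4·(-1)=-3.5; next y=1/2·0+1/4·(-3.5)=-0.875
n=1: y=-0.875, sp=-1, e=sp−y=-0.125; I=-1.125, D=e−e_prev=0.875; u=3/2·(-0.125)+5/4·(-1.125)+3/4·0.875=-0.9375; next y=1/2·(-0.875)+1/4·(-0.9375)=-0.671875
n=2: y=-0.671875, sp=2, e=sp−y=2.671875; I=1.546875, D=e−e_prev=2.796875; u=3/2·2.671875+5/4·1.546875+3/4·2.796875≈8.039063; next y=1/2·(-0.671875)+1/4·8.039063≈1.673828
n=3: y≈1.673828, sp=2, e=sp−y≈0.326172; I≈1.873047, D=e−e_prev≈-2.345703; u=3/2·0.326172+5/4·1.873047+3/4·(-2.345703)≈1.071289; next y=1/2·1.673828+1/4·1.071289≈1.104736
n=4: y≈1.104736, sp=2, e=sp−y≈0.895264; I≈2.768311, D=e−e_prev≈0.569092; u=3/2·0.895264+5/4·2.768311+3/4·0.569092≈5.230103; next y=1/2·1.104736+1/4·5.230103≈1.859894
n=5: y≈1.859894, sp=2, e=sp−y≈0.140106; I≈2.908417, D=e−e_prev≈-0.755157; u=3/2·0.140106+5/4·2.908417+3/4·(-0.755157)≈3.279312; next y=1/2·1.859894+1/4·3.279312≈1.749775
n=6: y≈1.749775, sp=2, e=sp−y≈0.250225; I≈3.158642, D=e−e_prev≈0.110119; u=3/2·0.250225+5/4·3.158642+3/4·0.110119≈4.406229; next y=1/2·1.749775+1/4·4.406229≈1.976445

0 -1 -3.500 0.000
1 -1 -0.938 -0.875
2 2 8.039 -0.672
3 2 1.071 1.674
4 2 5.230 1.105
5 2 3.279 1.860
6 2 4.406 1.750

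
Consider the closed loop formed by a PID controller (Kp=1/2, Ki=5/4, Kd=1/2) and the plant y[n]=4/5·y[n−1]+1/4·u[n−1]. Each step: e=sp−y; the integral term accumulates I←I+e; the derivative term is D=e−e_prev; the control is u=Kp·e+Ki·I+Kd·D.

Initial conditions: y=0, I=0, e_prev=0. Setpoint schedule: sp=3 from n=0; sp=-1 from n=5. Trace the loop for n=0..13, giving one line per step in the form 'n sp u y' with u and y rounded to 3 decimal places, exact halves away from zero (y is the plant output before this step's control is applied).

(exact arithmetic carried between steps; '≈' marks a value shown rounded to 6 d.p. or computed from one; I and e_prev carry over from the previous line; the table rounds u and y to 3 d.p., halves away from zero)
n=0: y=0, sp=3, e=sp−y=3; I=3, D=e−e_prev=3; u=1/2·3+5/4·3+1/2·3=6.75; next y=4/5·0+1/4·6.75=1.6875
n=1: y=1.6875, sp=3, e=sp−y=1.3125; I=4.3125, D=e−e_prev=-1.6875; u=1/2·1.3125+5/4·4.3125+1/2·(-1.6875)=5.203125; next y=4/5·1.6875+1/4·5.203125≈2.650781
n=2: y≈2.650781, sp=3, e=sp−y≈0.349219; I≈4.661719, D=e−e_prev≈-0.963281; u=1/2·0.349219+5/4·4.661719+1/2·(-0.963281)≈5.520117; next y=4/5·2.650781+1/4·5.520117≈3.500654
n=3: y≈3.500654, sp=3, e=sp−y≈-0.500654; I≈4.161064, D=e−e_prev≈-0.849873; u=1/2·(-0.500654)+5/4·4.161064+1/2·(-0.849873)≈4.526067; next y=4/5·3.500654+1/4·4.526067≈3.932040
n=4: y≈3.932040, sp=3, e=sp−y≈-0.932040; I≈3.229024, D=e−e_prev≈-0.431386; u=1/2·(-0.932040)+5/4·3.229024+1/2·(-0.431386)≈3.354567; next y=4/5·3.932040+1/4·3.354567≈3.984274
n=5: y≈3.984274, sp=-1, e=sp−y≈-4.984274; I≈-1.755250, D=e−e_prev≈-4.052234; u=1/2·(-4.984274)+5/4·(-1.755250)+1/2·(-4.052234)≈-6.712316; next y=4/5·3.984274+1/4·(-6.712316)≈1.509340
n=6: y≈1.509340, sp=-1, e=sp−y≈-2.509340; I≈-4.264590, D=e−e_prev≈2.474934; u=1/2·(-2.509340)+5/4·(-4.264590)+1/2·2.474934≈-5.347941; next y=4/5·1.509340+1/4·(-5.347941)≈-0.129513
n=7: y≈-0.129513, sp=-1, e=sp−y≈-0.870487; I≈-5.135077, D=e−e_prev≈1.638853; u=1/2·(-0.870487)+5/4·(-5.135077)+1/2·1.638853≈-6.034663; next y=4/5·(-0.129513)+1/4·(-6.034663)≈-1.612276
n=8: y≈-1.612276, sp=-1, e=sp−y≈0.612276; I≈-4.522801, D=e−e_prev≈1.482763; u=1/2·0.612276+5/4·(-4.522801)+1/2·1.482763≈-4.605981; next y=4/5·(-1.612276)+1/4·(-4.605981)≈-2.441316
n=9: y≈-2.441316, sp=-1, e=sp−y≈1.441316; I≈-3.081484, D=e−e_prev≈0.829040; u=1/2·1.441316+5/4·(-3.081484)+1/2·0.829040≈-2.716677; next y=4/5·(-2.441316)+1/4·(-2.716677)≈-2.632222
n=10: y≈-2.632222, sp=-1, e=sp−y≈1.632222; I≈-1.449262, D=e−e_prev≈0.190906; u=1/2·1.632222+5/4·(-1.449262)+1/2·0.190906≈-0.900013; next y=4/5·(-2.632222)+1/4·(-0.900013)≈-2.330781
n=11: y≈-2.330781, sp=-1, e=sp−y≈1.330781; I≈-0.118481, D=e−e_prev≈-0.301441; u=1/2·1.330781+5/4·(-0.118481)+1/2·(-0.301441)≈0.366569; next y=4/5·(-2.330781)+1/4·0.366569≈-1.772983
n=12: y≈-1.772983, sp=-1, e=sp−y≈0.772983; I≈0.654502, D=e−e_prev≈-0.557798; u=1/2·0.772983+5/4·0.654502+1/2·(-0.557798)≈0.925719; next y=4/5·(-1.772983)+1/4·0.925719≈-1.186956
n=13: y≈-1.186956, sp=-1, e=sp−y≈0.186956; I≈0.841458, D=e−e_prev≈-0.586026; u=1/2·0.186956+5/4·0.841458+1/2·(-0.586026)≈0.852288; next y=4/5·(-1.186956)+1/4·0.852288≈-0.736493

0 3 6.750 0.000
1 3 5.203 1.688
2 3 5.520 2.651
3 3 4.526 3.501
4 3 3.355 3.932
5 -1 -6.712 3.984
6 -1 -5.348 1.509
7 -1 -6.035 -0.130
8 -1 -4.606 -1.612
9 -1 -2.717 -2.441
10 -1 -0.900 -2.632
11 -1 0.367 -2.331
12 -1 0.926 -1.773
13 -1 0.852 -1.187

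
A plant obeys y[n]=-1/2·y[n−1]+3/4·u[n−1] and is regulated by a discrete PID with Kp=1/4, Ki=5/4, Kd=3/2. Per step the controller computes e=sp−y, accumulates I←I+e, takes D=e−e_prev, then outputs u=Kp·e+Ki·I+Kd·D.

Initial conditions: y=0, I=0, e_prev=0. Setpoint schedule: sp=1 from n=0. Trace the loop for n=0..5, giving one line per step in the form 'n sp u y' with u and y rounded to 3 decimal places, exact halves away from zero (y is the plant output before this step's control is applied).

(exact arithmetic carried between steps; '≈' marks a value shown rounded to 6 d.p. or computed from one; I and e_prev carry over from the previous line; the table rounds u and y to 3 d.p., halves away from zero)
n=0: y=0, sp=1, e=sp−y=1; I=1, D=e−e_prev=1; u=1/4·1+5/4·1+3/2·1=3; next y=-1/2·0+3/4·3=2.25
n=1: y=2.25, sp=1, e=sp−y=-1.25; I=-0.25, D=e−e_prev=-2.25; u=1/4·(-1.25)+5/4·(-0.25)+3/2·(-2.25)=-4; next y=-1/2·2.25+3/4·(-4)=-4.125
n=2: y=-4.125, sp=1, e=sp−y=5.125; I=4.875, D=e−e_prev=6.375; u=1/4·5.125+5/4·4.875+3/2·6.375=16.9375; next y=-1/2·(-4.125)+3/4·16.9375=14.765625
n=3: y=14.765625, sp=1, e=sp−y=-13.765625; I=-8.890625, D=e−e_prev=-18.890625; u=1/4·(-13.765625)+5/4·(-8.890625)+3/2·(-18.890625)=-42.890625; next y=-1/2·14.765625+3/4·(-42.890625)≈-39.550781
n=4: y≈-39.550781, sp=1, e=sp−y≈40.550781; I≈31.660156, D=e−e_prev≈54.316406; u=1/4·40.550781+5/4·31.660156+3/2·54.316406≈131.1875; next y=-1/2·(-39.550781)+3/4·131.1875≈118.166016
n=5: y≈118.166016, sp=1, e=sp−y≈-117.166016; I≈-85.505859, D=e−e_prev≈-157.716797; u=1/4·(-117.166016)+5/4·(-85.505859)+3/2·(-157.716797)≈-372.749023; next y=-1/2·118.166016+3/4·(-372.749023)≈-338.644775

0 1 3.000 0.000
1 1 -4.000 2.250
2 1 16.938 -4.125
3 1 -42.891 14.766
4 1 131.188 -39.551
5 1 -372.749 118.166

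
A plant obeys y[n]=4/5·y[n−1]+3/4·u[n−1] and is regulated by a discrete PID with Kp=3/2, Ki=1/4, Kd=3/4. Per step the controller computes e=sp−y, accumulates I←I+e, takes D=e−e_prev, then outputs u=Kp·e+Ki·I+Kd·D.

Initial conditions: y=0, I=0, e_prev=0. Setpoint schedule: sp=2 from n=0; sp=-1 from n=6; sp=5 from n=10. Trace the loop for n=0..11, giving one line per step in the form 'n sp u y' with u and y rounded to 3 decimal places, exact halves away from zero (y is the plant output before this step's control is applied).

0 2 5.000 0.000
1 2 -5.375 3.750
2 2 8.953 -1.031
3 2 -11.178 5.890
4 2 16.944 -3.671
5 2 -22.415 9.771
6 -1 25.137 -8.994
7 -1 -36.317 11.657
8 -1 49.931 -17.912
9 -1 -70.595 23.118
10 5 113.073 -34.451
11 5 -153.979 57.244

(exact arithmetic carried between steps; '≈' marks a value shown rounded to 6 d.p. or computed from one; I and e_prev carry over from the previous line; the table rounds u and y to 3 d.p., halves away from zero)
n=0: y=0, sp=2, e=sp−y=2; I=2, D=e−e_prev=2; u=3/2·2+1/4·2+3/4·2=5; next y=4/5·0+3/4·5=3.75
n=1: y=3.75, sp=2, e=sp−y=-1.75; I=0.25, D=e−e_prev=-3.75; u=3/2·(-1.75)+1/4·0.25+3/4·(-3.75)=-5.375; next y=4/5·3.75+3/4·(-5.375)=-1.03125
n=2: y=-1.03125, sp=2, e=sp−y=3.03125; I=3.28125, D=e−e_prev=4.78125; u=3/2·3.03125+1/4·3.28125+3/4·4.78125=8.953125; next y=4/5·(-1.03125)+3/4·8.953125≈5.889844
n=3: y≈5.889844, sp=2, e=sp−y≈-3.889844; I≈-0.608594, D=e−e_prev≈-6.921094; u=3/2·(-3.889844)+1/4·(-0.608594)+3/4·(-6.921094)≈-11.177734; next y=4/5·5.889844+3/4·(-11.177734)≈-3.671426
n=4: y≈-3.671426, sp=2, e=sp−y≈5.671426; I≈5.062832, D=e−e_prev≈9.561270; u=3/2·5.671426+1/4·5.062832+3/4·9.561270≈16.943799; next y=4/5·(-3.671426)+3/4·16.943799≈9.770708
n=5: y≈9.770708, sp=2, e=sp−y≈-7.770708; I≈-2.707876, D=e−e_prev≈-13.442134; u=3/2·(-7.770708)+1/4·(-2.707876)+3/4·(-13.442134)≈-22.414633; next y=4/5·9.770708+3/4·(-22.414633)≈-8.994408
n=6: y≈-8.994408, sp=-1, e=sp−y≈7.994408; I≈5.286531, D=e−e_prev≈15.765116; u=3/2·7.994408+1/4·5.286531+3/4·15.765116≈25.137081; next y=4/5·(-8.994408)+3/4·25.137081≈11.657285
n=7: y≈11.657285, sp=-1, e=sp−y≈-12.657285; I≈-7.370754, D=e−e_prev≈-20.651693; u=3/2·(-12.657285)+1/4·(-7.370754)+3/4·(-20.651693)≈-36.317385; next y=4/5·11.657285+3/4·(-36.317385)≈-17.912211
n=8: y≈-17.912211, sp=-1, e=sp−y≈16.912211; I≈9.541457, D=e−e_prev≈29.569496; u=3/2·16.912211+1/4·9.541457+3/4·29.569496≈49.930803; next y=4/5·(-17.912211)+3/4·49.930803≈23.118333
n=9: y≈23.118333, sp=-1, e=sp−y≈-24.118333; I≈-14.576876, D=e−e_prev≈-41.030544; u=3/2·(-24.118333)+1/4·(-14.576876)+3/4·(-41.030544)≈-70.594627; next y=4/5·23.118333+3/4·(-70.594627)≈-34.451304
n=10: y≈-34.451304, sp=5, e=sp−y≈39.451304; I≈24.874428, D=e−e_prev≈63.569637; u=3/2·39.451304+1/4·24.874428+3/4·63.569637≈113.072790; next y=4/5·(-34.451304)+3/4·113.072790≈57.243550
n=11: y≈57.243550, sp=5, e=sp−y≈-52.243550; I≈-27.369122, D=e−e_prev≈-91.694853; u=3/2·(-52.243550)+1/4·(-27.369122)+3/4·(-91.694853)≈-153.978745; next y=4/5·57.243550+3/4·(-153.978745)≈-69.689219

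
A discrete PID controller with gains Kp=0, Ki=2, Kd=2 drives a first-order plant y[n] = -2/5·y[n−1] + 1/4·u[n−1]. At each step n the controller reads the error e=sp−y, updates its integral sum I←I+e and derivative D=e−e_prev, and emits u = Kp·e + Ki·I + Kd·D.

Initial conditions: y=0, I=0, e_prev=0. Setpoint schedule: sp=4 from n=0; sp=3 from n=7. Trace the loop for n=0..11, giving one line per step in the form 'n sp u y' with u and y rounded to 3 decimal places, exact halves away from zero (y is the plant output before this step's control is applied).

(exact arithmetic carried between steps; '≈' marks a value shown rounded to 6 d.p. or computed from one; I and e_prev carry over from the previous line; the table rounds u and y to 3 d.p., halves away from zero)
n=0: y=0, sp=4, e=sp−y=4; I=4, D=e−e_prev=4; u=0·4+2·4+2·4=16; next y=-2/5·0+1/4·16=4
n=1: y=4, sp=4, e=sp−y=0; I=4, D=e−e_prev=-4; u=0·0+2·4+2·(-4)=0; next y=-2/5·4+1/4·0=-1.6
n=2: y=-1.6, sp=4, e=sp−y=5.6; I=9.6, D=e−e_prev=5.6; u=0·5.6+2·9.6+2·5.6=30.4; next y=-2/5·(-1.6)+1/4·30.4=8.24
n=3: y=8.24, sp=4, e=sp−y=-4.24; I=5.36, D=e−e_prev=-9.84; u=0·(-4.24)+2·5.36+2·(-9.84)=-8.96; next y=-2/5·8.24+1/4·(-8.96)=-5.536
n=4: y=-5.536, sp=4, e=sp−y=9.536; I=14.896, D=e−e_prev=13.776; u=0·9.536+2·14.896+2·13.776=57.344; next y=-2/5·(-5.536)+1/4·57.344=16.5504
n=5: y=16.5504, sp=4, e=sp−y=-12.5504; I=2.3456, D=e−e_prev=-22.0864; u=0·(-12.5504)+2·2.3456+2·(-22.0864)=-39.4816; next y=-2/5·16.5504+1/4·(-39.4816)=-16.49056
n=6: y=-16.49056, sp=4, e=sp−y=20.49056; I=22.83616, D=e−e_prev=33.04096; u=0·20.49056+2·22.83616+2·33.04096=111.75424; next y=-2/5·(-16.49056)+1/4·111.75424=34.534784
n=7: y=34.534784, sp=3, e=sp−y=-31.534784; I=-8.698624, D=e−e_prev=-52.025344; u=0·(-31.534784)+2·(-8.698624)+2·(-52.025344)=-121.447936; next y=-2/5·34.534784+1/4·(-121.447936)≈-44.175898
n=8: y≈-44.175898, sp=3, e=sp−y≈47.175898; I≈38.477274, D=e−e_prev≈78.710682; u=0·47.175898+2·38.477274+2·78.710682≈234.375910; next y=-2/5·(-44.175898)+1/4·234.375910≈76.264337
n=9: y≈76.264337, sp=3, e=sp−y≈-73.264337; I≈-34.787063, D=e−e_prev≈-120.440234; u=0·(-73.264337)+2·(-34.787063)+2·(-120.440234)≈-310.454595; next y=-2/5·76.264337+1/4·(-310.454595)≈-108.119383
n=10: y≈-108.119383, sp=3, e=sp−y≈111.119383; I≈76.332320, D=e−e_prev≈184.383720; u=0·111.119383+2·76.332320+2·184.383720≈521.432080; next y=-2/5·(-108.119383)+1/4·521.432080≈173.605773
n=11: y≈173.605773, sp=3, e=sp−y≈-170.605773; I≈-94.273453, D=e−e_prev≈-281.725157; u=0·(-170.605773)+2·(-94.273453)+2·(-281.725157)≈-751.997220; next y=-2/5·173.605773+1/4·(-751.997220)≈-257.441614

0 4 16.000 0.000
1 4 0.000 4.000
2 4 30.400 -1.600
3 4 -8.960 8.240
4 4 57.344 -5.536
5 4 -39.482 16.550
6 4 111.754 -16.491
7 3 -121.448 34.535
8 3 234.376 -44.176
9 3 -310.455 76.264
10 3 521.432 -108.119
11 3 -751.997 173.606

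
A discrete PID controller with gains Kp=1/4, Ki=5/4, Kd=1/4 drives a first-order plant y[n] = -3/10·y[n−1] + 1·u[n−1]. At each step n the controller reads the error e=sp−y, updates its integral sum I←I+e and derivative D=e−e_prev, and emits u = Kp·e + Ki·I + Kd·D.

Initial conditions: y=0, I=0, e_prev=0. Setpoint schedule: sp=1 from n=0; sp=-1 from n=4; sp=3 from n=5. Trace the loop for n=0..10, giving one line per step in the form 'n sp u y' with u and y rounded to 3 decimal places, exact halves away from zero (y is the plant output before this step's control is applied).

0 1 1.750 0.000
1 1 -0.313 1.750
2 1 3.716 -0.838
3 1 -3.042 3.967
4 -1 5.299 -4.232
5 3 -4.112 6.568
6 3 15.266 -6.082
7 3 -17.097 17.091
8 3 39.884 -22.224
9 3 -58.771 46.551
10 3 112.737 -72.736

(exact arithmetic carried between steps; '≈' marks a value shown rounded to 6 d.p. or computed from one; I and e_prev carry over from the previous line; the table rounds u and y to 3 d.p., halves away from zero)
n=0: y=0, sp=1, e=sp−y=1; I=1, D=e−e_prev=1; u=1/4·1+5/4·1+1/4·1=1.75; next y=-3/10·0+1·1.75=1.75
n=1: y=1.75, sp=1, e=sp−y=-0.75; I=0.25, D=e−e_prev=-1.75; u=1/4·(-0.75)+5/4·0.25+1/4·(-1.75)=-0.3125; next y=-3/10·1.75+1·(-0.3125)=-0.8375
n=2: y=-0.8375, sp=1, e=sp−y=1.8375; I=2.0875, D=e−e_prev=2.5875; u=1/4·1.8375+5/4·2.0875+1/4·2.5875=3.715625; next y=-3/10·(-0.8375)+1·3.715625=3.966875
n=3: y=3.966875, sp=1, e=sp−y=-2.966875; I=-0.879375, D=e−e_prev=-4.804375; u=1/4·(-2.966875)+5/4·(-0.879375)+1/4·(-4.804375)≈-3.042031; next y=-3/10·3.966875+1·(-3.042031)≈-4.232094
n=4: y≈-4.232094, sp=-1, e=sp−y≈3.232094; I≈2.352719, D=e−e_prev≈6.198969; u=1/4·3.232094+5/4·2.352719+1/4·6.198969≈5.298664; next y=-3/10·(-4.232094)+1·5.298664≈6.568292
n=5: y≈6.568292, sp=3, e=sp−y≈-3.568292; I≈-1.215573, D=e−e_prev≈-6.800386; u=1/4·(-3.568292)+5/4·(-1.215573)+1/4·(-6.800386)≈-4.111636; next y=-3/10·6.568292+1·(-4.111636)≈-6.082124
n=6: y≈-6.082124, sp=3, e=sp−y≈9.082124; I≈7.866551, D=e−e_prev≈12.650416; u=1/4·9.082124+5/4·7.866551+1/4·12.650416≈15.266323; next y=-3/10·(-6.082124)+1·15.266323≈17.090960
n=7: y≈17.090960, sp=3, e=sp−y≈-14.090960; I≈-6.224410, D=e−e_prev≈-23.173084; u=1/4·(-14.090960)+5/4·(-6.224410)+1/4·(-23.173084)≈-17.096524; next y=-3/10·17.090960+1·(-17.096524)≈-22.223812
n=8: y≈-22.223812, sp=3, e=sp−y≈25.223812; I≈18.999402, D=e−e_prev≈39.314772; u=1/4·25.223812+5/4·18.999402+1/4·39.314772≈39.883898; next y=-3/10·(-22.223812)+1·39.883898≈46.551042
n=9: y≈46.551042, sp=3, e=sp−y≈-43.551042; I≈-24.551640, D=e−e_prev≈-68.774853; u=1/4·(-43.551042)+5/4·(-24.551640)+1/4·(-68.774853)≈-58.771024; next y=-3/10·46.551042+1·(-58.771024)≈-72.736336
n=10: y≈-72.736336, sp=3, e=sp−y≈75.736336; I≈51.184696, D=e−e_prev≈119.287378; u=1/4·75.736336+5/4·51.184696+1/4·119.287378≈112.736799; next y=-3/10·(-72.736336)+1·112.736799≈134.557700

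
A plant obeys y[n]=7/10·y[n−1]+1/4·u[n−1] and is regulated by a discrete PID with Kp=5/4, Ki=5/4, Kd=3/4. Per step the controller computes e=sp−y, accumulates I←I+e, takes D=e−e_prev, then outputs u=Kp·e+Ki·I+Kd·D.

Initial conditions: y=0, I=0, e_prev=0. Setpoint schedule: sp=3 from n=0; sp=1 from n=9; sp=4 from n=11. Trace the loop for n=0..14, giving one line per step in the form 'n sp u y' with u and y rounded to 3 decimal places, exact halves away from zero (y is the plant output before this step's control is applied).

0 3 9.750 0.000
1 3 3.328 2.438
2 3 5.532 2.538
3 3 4.165 3.160
4 3 4.128 3.253
5 3 3.699 3.309
6 3 3.576 3.241
7 3 3.478 3.163
8 3 3.474 3.084
9 1 -3.006 3.027
10 1 1.311 1.367
11 4 9.625 1.285
12 4 4.140 3.306
13 4 6.383 3.349
14 4 5.308 3.940

(exact arithmetic carried between steps; '≈' marks a value shown rounded to 6 d.p. or computed from one; I and e_prev carry over from the previous line; the table rounds u and y to 3 d.p., halves away from zero)
n=0: y=0, sp=3, e=sp−y=3; I=3, D=e−e_prev=3; u=5/4·3+5/4·3+3/4·3=9.75; next y=7/10·0+1/4·9.75=2.4375
n=1: y=2.4375, sp=3, e=sp−y=0.5625; I=3.5625, D=e−e_prev=-2.4375; u=5/4·0.5625+5/4·3.5625+3/4·(-2.4375)=3.328125; next y=7/10·2.4375+1/4·3.328125≈2.538281
n=2: y≈2.538281, sp=3, e=sp−y≈0.461719; I≈4.024219, D=e−e_prev≈-0.100781; u=5/4·0.461719+5/4·4.024219+3/4·(-0.100781)≈5.531836; next y=7/10·2.538281+1/4·5.531836≈3.159756
n=3: y≈3.159756, sp=3, e=sp−y≈-0.159756; I≈3.864463, D=e−e_prev≈-0.621475; u=5/4·(-0.159756)+5/4·3.864463+3/4·(-0.621475)≈4.164778; next y=7/10·3.159756+1/4·4.164778≈3.253024
n=4: y≈3.253024, sp=3, e=sp−y≈-0.253024; I≈3.611439, D=e−e_prev≈-0.093268; u=5/4·(-0.253024)+5/4·3.611439+3/4·(-0.093268)≈4.128069; next y=7/10·3.253024+1/4·4.128069≈3.309134
n=5: y≈3.309134, sp=3, e=sp−y≈-0.309134; I≈3.302306, D=e−e_prev≈-0.056110; u=5/4·(-0.309134)+5/4·3.302306+3/4·(-0.056110)≈3.699382; next y=7/10·3.309134+1/4·3.699382≈3.241239
n=6: y≈3.241239, sp=3, e=sp−y≈-0.241239; I≈3.061066, D=e−e_prev≈0.067895; u=5/4·(-0.241239)+5/4·3.061066+3/4·0.067895≈3.575705; next y=7/10·3.241239+1/4·3.575705≈3.162794
n=7: y≈3.162794, sp=3, e=sp−y≈-0.162794; I≈2.898273, D=e−e_prev≈0.078445; u=5/4·(-0.162794)+5/4·2.898273+3/4·0.078445≈3.478183; next y=7/10·3.162794+1/4·3.478183≈3.083501
n=8: y≈3.083501, sp=3, e=sp−y≈-0.083501; I≈2.814771, D=e−e_prev≈0.079292; u=5/4·(-0.083501)+5/4·2.814771+3/4·0.079292≈3.473557; next y=7/10·3.083501+1/4·3.473557≈3.026840
n=9: y≈3.026840, sp=1, e=sp−y≈-2.026840; I≈0.787931, D=e−e_prev≈-1.943339; u=5/4·(-2.026840)+5/4·0.787931+3/4·(-1.943339)≈-3.006140; next y=7/10·3.026840+1/4·(-3.006140)≈1.367253
n=10: y≈1.367253, sp=1, e=sp−y≈-0.367253; I≈0.420678, D=e−e_prev≈1.659587; u=5/4·(-0.367253)+5/4·0.420678+3/4·1.659587≈1.311472; next y=7/10·1.367253+1/4·1.311472≈1.284945
n=11: y≈1.284945, sp=4, e=sp−y≈2.715055; I≈3.135733, D=e−e_prev≈3.082308; u=5/4·2.715055+5/4·3.135733+3/4·3.082308≈9.625216; next y=7/10·1.284945+1/4·9.625216≈3.305766
n=12: y≈3.305766, sp=4, e=sp−y≈0.694234; I≈3.829968, D=e−e_prev≈-2.020820; u=5/4·0.694234+5/4·3.829968+3/4·(-2.020820)≈4.139637; next y=7/10·3.305766+1/4·4.139637≈3.348945
n=13: y≈3.348945, sp=4, e=sp−y≈0.651055; I≈4.481022, D=e−e_prev≈-0.043180; u=5/4·0.651055+5/4·4.481022+3/4·(-0.043180)≈6.382712; next y=7/10·3.348945+1/4·6.382712≈3.939940
n=14: y≈3.939940, sp=4, e=sp−y≈0.060060; I≈4.541083, D=e−e_prev≈-0.590994; u=5/4·0.060060+5/4·4.541083+3/4·(-0.590994)≈5.308183; next y=7/10·3.939940+1/4·5.308183≈4.085004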